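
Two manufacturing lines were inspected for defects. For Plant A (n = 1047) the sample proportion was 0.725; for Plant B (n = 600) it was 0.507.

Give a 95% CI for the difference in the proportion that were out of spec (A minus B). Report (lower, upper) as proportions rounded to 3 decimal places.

(0.170, 0.266)

SE₁ = √(p̂₁(1−p̂₁)/n₁) = √(0.7250·0.2750/1047) = 0.01380; SE₂ = √(0.5070·0.4930/600) = 0.02041.
Independent samples: SE of the difference = √(SE₁² + SE₂²) = √(0.00019044 + 0.0004165681) = 0.02464.
z* for 95% confidence is 1.960, so the margin of error is 1.960 × 0.02464 = 0.04829.
Point estimate p̂₁ − p̂₂ = 0.7250 − 0.5070 = 0.2180.
0.2180 ± 0.04829 → (0.170, 0.266).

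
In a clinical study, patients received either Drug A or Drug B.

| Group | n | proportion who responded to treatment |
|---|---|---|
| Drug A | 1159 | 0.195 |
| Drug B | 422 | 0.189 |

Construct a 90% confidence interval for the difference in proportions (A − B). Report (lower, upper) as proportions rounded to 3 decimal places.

(-0.031, 0.043)

Each SE is √(p̂(1−p̂)/n): √(0.1950·0.8050/1159) = 0.01164 and √(0.1890·0.8110/422) = 0.01906.
SE(p̂₁ − p̂₂) = √(SE₁² + SE₂²) = √(0.0001354896 + 0.0003632836) = 0.02233, since the two samples are independent.
At 90% confidence z* = 1.645; margin = 1.645 × 0.02233 = 0.03673.
The difference is 0.1950 − 0.1890 = 0.0060, so the interval is 0.0060 ± 0.03673 = (-0.031, 0.043).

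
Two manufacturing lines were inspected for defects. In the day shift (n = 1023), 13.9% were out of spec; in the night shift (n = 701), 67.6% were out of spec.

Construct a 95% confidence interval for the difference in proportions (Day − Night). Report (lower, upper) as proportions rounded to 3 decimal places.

(-0.578, -0.496)

The two standard errors are √(0.1390×0.8610/1023) = 0.01082 and √(0.6760×0.3240/701) = 0.01768.
Because the samples are independent, SE_diff = √(0.01082² + 0.01768²) = 0.02073.
Using z* = 1.960 for 95%, ME = 1.960 × 0.02073 = 0.04063.
p̂₁ − p̂₂ = -0.5370; interval -0.5370 ± 0.04063 gives (-0.578, -0.496).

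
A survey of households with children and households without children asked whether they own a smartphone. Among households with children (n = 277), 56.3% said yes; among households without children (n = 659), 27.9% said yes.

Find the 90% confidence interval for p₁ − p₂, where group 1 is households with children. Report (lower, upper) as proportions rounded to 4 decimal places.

(0.2272, 0.3408)

The two standard errors are √(0.5630×0.4370/277) = 0.02980 and √(0.2790×0.7210/659) = 0.01747.
Because the samples are independent, SE_diff = √(0.02980² + 0.01747²) = 0.03454.
Using z* = 1.645 for 90%, ME = 1.645 × 0.03454 = 0.05682.
p̂₁ − p̂₂ = 0.2840; interval 0.2840 ± 0.05682 gives (0.2272, 0.3408).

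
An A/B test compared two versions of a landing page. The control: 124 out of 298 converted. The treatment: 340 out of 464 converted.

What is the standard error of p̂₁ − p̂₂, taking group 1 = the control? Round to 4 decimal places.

First, p̂₁ = 124/298 = 0.4161; p̂₂ = 340/464 = 0.7328.
The two standard errors are √(0.4161×0.5839/298) = 0.02855 and √(0.7328×0.2672/464) = 0.02054.
Because the samples are independent, SE_diff = √(0.02855² + 0.02054²) = 0.03517.

0.0352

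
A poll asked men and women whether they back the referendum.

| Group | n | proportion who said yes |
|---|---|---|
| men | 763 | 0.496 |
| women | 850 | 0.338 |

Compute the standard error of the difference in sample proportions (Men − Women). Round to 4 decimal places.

0.0243

SE₁ = √(p̂₁(1−p̂₁)/n₁) = √(0.4960·0.5040/763) = 0.01810; SE₂ = √(0.3380·0.6620/850) = 0.01622.
Independent samples: SE of the difference = √(SE₁² + SE₂²) = √(0.00032761 + 0.0002630884) = 0.02430.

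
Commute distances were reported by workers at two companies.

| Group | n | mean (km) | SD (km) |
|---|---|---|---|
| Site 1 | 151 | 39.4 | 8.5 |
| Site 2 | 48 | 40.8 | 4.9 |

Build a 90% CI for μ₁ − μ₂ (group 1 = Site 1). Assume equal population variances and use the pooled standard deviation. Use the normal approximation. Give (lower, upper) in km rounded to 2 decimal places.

(-3.52, 0.72)

Pooled variance s_p² = [150·8.5² + 47·4.9²] / (151+48−2) = 60.7410, so s_p = 7.7937.
SE_diff = s_p·√(1/n₁ + 1/n₂) = 7.7937·√(1/151 + 1/48) = 1.2914.
z* = 1.645; margin = 1.645 × 1.2914 = 2.1244.
Difference = 39.4 − 40.8 = -1.4000.
-1.4000 ± 2.1244 → (-3.52, 0.72).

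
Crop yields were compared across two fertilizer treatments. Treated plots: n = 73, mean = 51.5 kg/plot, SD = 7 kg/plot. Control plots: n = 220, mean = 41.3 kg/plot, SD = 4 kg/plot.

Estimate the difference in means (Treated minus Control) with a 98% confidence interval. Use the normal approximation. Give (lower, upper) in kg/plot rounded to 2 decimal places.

(8.19, 12.21)

SE₁ = s₁/√n₁ = 7/√73 = 0.8193; SE₂ = 4/√220 = 0.2697.
Independent samples, unequal variances: SE_diff = √(SE₁² + SE₂²) = √(0.67125249 + 0.07273809) = 0.8625.
z* = 2.326, so margin of error = 2.326 × 0.8625 = 2.0062.
Difference in means = 51.5 − 41.3 = 10.2000.
10.2000 ± 2.0062 → (8.19, 12.21).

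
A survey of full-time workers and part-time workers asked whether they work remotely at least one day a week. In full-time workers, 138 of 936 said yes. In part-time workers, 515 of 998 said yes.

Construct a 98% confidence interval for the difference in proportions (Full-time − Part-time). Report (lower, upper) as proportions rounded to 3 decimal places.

p̂₁ = 138/936 = 0.1474 and p̂₂ = 515/998 = 0.5160.
SE₁ = √(p̂₁(1−p̂₁)/n₁) = √(0.1474·0.8526/936) = 0.01159; SE₂ = √(0.5160·0.4840/998) = 0.01582.
Independent samples: SE of the difference = √(SE₁² + SE₂²) = √(0.0001343281 + 0.0002502724) = 0.01961.
z* for 98% confidence is 2.326, so the margin of error is 2.326 × 0.01961 = 0.04561.
Point estimate p̂₁ − p̂₂ = 0.1474 − 0.5160 = -0.3686.
-0.3686 ± 0.04561 → (-0.414, -0.323).

(-0.414, -0.323)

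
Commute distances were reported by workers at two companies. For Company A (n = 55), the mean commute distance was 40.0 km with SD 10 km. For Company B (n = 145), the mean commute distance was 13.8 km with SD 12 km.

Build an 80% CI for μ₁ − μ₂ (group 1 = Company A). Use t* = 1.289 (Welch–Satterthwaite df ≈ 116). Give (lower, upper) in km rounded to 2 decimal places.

(24.04, 28.36)

Per-group SEs: s₁/√n₁ = 10/√55 = 1.3484, s₂/√n₂ = 12/√145 = 0.9965.
Unpooled SE of the difference: √(1.81818256 + 0.99301225) = 1.6767.
Margin of error = t* · SE = 1.289 × 1.6767 = 2.1613.
x̄₁ − x̄₂ = 40.0 − 13.8 = 26.2000.
CI: 26.2000 ± 2.1613 = (24.04, 28.36).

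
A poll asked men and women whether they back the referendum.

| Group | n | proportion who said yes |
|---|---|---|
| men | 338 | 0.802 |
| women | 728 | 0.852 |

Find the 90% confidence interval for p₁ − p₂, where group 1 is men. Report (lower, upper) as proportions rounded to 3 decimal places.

SE₁ = √(p̂₁(1−p̂₁)/n₁) = √(0.8020·0.1980/338) = 0.02168; SE₂ = √(0.8520·0.1480/728) = 0.01316.
Independent samples: SE of the difference = √(SE₁² + SE₂²) = √(0.0004700224 + 0.0001731856) = 0.02536.
z* for 90% confidence is 1.645, so the margin of error is 1.645 × 0.02536 = 0.04172.
Point estimate p̂₁ − p̂₂ = 0.8020 − 0.8520 = -0.0500.
-0.0500 ± 0.04172 → (-0.092, -0.008).

(-0.092, -0.008)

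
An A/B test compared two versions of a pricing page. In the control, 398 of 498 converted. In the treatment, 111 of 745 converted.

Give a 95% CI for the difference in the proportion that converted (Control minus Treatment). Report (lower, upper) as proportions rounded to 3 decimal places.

Sample proportions: 398/498 = 0.7992, 111/745 = 0.1490.
Each SE is √(p̂(1−p̂)/n): √(0.7992·0.2008/498) = 0.01795 and √(0.1490·0.8510/745) = 0.01305.
SE(p̂₁ − p̂₂) = √(SE₁² + SE₂²) = √(0.0003222025 + 0.0001703025) = 0.02219, since the two samples are independent.
At 95% confidence z* = 1.960; margin = 1.960 × 0.02219 = 0.04349.
The difference is 0.7992 − 0.1490 = 0.6502, so the interval is 0.6502 ± 0.04349 = (0.607, 0.694).

(0.607, 0.694)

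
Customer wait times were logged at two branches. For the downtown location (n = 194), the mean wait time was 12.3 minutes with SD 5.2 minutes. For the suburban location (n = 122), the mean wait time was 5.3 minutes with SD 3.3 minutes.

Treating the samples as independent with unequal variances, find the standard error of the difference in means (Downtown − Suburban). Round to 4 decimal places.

Standard errors of each mean: 5.2/√194 = 0.3733 and 3.3/√122 = 0.2988.
SE(x̄₁ − x̄₂) = √(0.3733² + 0.2988²) = 0.4782 for independent samples with unequal variances.

0.4782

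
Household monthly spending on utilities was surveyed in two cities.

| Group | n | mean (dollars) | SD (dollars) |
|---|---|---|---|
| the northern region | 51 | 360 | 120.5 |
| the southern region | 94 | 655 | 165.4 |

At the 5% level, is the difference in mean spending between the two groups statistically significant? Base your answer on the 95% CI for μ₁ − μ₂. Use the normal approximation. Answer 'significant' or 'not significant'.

significant

SE₁ = s₁/√n₁ = 120.5/√51 = 16.8734; SE₂ = 165.4/√94 = 17.0597.
Independent samples, unequal variances: SE_diff = √(SE₁² + SE₂²) = √(284.71162756 + 291.03336409) = 23.9947.
z* = 1.960, so margin of error = 1.960 × 23.9947 = 47.0296.
Difference in means = 360 − 655 = -295.0000.
-295.0000 ± 47.0296 → (-342.0296, -247.9704).
The interval (-342.0296, -247.9704) does not contain 0, so the difference is significant.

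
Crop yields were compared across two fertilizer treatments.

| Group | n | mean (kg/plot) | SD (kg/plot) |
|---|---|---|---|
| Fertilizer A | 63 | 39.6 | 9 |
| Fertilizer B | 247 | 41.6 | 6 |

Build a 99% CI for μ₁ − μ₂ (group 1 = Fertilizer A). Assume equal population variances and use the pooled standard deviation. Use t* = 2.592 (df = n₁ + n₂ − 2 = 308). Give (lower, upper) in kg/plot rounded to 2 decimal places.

s_p = √[((n₁−1)s₁² + (n₂−1)s₂²)/(n₁+n₂−2)] = √[(62·9² + 246·6²)/308] = 6.7126.
SE = 6.7126·√(1/63 + 1/247) = 0.9474.
With t* = 2.592, margin = 2.592 × 0.9474 = 2.4557.
x̄₁ − x̄₂ = 39.6 − 41.6 = -2.0000; interval -2.0000 ± 2.4557 = (-4.46, 0.46).

(-4.46, 0.46)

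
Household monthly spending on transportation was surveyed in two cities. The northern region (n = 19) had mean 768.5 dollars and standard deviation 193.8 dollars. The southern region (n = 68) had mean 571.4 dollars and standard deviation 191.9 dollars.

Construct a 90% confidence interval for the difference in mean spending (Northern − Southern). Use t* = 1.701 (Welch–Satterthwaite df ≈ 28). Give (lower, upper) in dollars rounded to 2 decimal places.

Standard errors of each mean: 193.8/√19 = 44.4608 and 191.9/√68 = 23.2713.
SE(x̄₁ − x̄₂) = √(44.4608² + 23.2713²) = 50.1828 for independent samples with unequal variances.
With t* = 1.701, the margin is 1.701 × 50.1828 = 85.3609.
x̄₁ − x̄₂ = 768.5 − 571.4 = 197.1000; the interval is 197.1000 ± 85.3609 = (111.74, 282.46).

(111.74, 282.46)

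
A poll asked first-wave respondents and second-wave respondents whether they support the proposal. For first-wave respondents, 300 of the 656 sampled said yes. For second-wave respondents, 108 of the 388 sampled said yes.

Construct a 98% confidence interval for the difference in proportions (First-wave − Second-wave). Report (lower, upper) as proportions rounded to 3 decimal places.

(0.109, 0.249)

First, p̂₁ = 300/656 = 0.4573; p̂₂ = 108/388 = 0.2784.
The two standard errors are √(0.4573×0.5427/656) = 0.01945 and √(0.2784×0.7216/388) = 0.02275.
Because the samples are independent, SE_diff = √(0.01945² + 0.02275²) = 0.02993.
Using z* = 2.326 for 98%, ME = 2.326 × 0.02993 = 0.06962.
p̂₁ − p̂₂ = 0.1789; interval 0.1789 ± 0.06962 gives (0.109, 0.249).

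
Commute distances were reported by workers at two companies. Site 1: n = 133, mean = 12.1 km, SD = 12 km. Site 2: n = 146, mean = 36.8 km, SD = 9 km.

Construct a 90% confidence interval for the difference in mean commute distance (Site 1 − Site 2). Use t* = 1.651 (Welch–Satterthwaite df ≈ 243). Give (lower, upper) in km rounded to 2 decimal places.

(-26.81, -22.59)

Standard errors of each mean: 12/√133 = 1.0405 and 9/√146 = 0.7448.
SE(x̄₁ − x̄₂) = √(1.0405² + 0.7448²) = 1.2796 for independent samples with unequal variances.
With t* = 1.651, the margin is 1.651 × 1.2796 = 2.1126.
x̄₁ − x̄₂ = 12.1 − 36.8 = -24.7000; the interval is -24.7000 ± 2.1126 = (-26.81, -22.59).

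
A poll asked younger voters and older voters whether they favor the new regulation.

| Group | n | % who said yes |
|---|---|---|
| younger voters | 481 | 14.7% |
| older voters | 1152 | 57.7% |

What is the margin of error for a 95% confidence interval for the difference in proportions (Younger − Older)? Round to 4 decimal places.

0.0426

Each SE is √(p̂(1−p̂)/n): √(0.1470·0.8530/481) = 0.01615 and √(0.5770·0.4230/1152) = 0.01456.
SE(p̂₁ − p̂₂) = √(SE₁² + SE₂²) = √(0.0002608225 + 0.0002119936) = 0.02174, since the two samples are independent.
At 95% confidence z* = 1.960; margin = 1.960 × 0.02174 = 0.04261.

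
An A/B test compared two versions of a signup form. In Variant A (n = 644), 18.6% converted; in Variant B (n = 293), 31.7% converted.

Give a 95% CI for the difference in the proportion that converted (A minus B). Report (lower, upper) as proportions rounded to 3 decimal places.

(-0.192, -0.070)

The two standard errors are √(0.1860×0.8140/644) = 0.01533 and √(0.3170×0.6830/293) = 0.02718.
Because the samples are independent, SE_diff = √(0.01533² + 0.02718²) = 0.03121.
Using z* = 1.960 for 95%, ME = 1.960 × 0.03121 = 0.06117.
p̂₁ − p̂₂ = -0.1310; interval -0.1310 ± 0.06117 gives (-0.192, -0.070).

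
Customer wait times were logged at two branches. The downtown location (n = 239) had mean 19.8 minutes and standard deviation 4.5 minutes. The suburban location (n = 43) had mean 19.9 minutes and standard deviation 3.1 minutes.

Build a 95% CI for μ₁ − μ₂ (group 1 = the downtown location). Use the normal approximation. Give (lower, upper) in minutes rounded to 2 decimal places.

Per-group SEs: s₁/√n₁ = 4.5/√239 = 0.2911, s₂/√n₂ = 3.1/√43 = 0.4727.
Unpooled SE of the difference: √(0.08473921 + 0.22344529) = 0.5551.
Margin of error = z* · SE = 1.960 × 0.5551 = 1.0880.
x̄₁ − x̄₂ = 19.8 − 19.9 = -0.1000.
CI: -0.1000 ± 1.0880 = (-1.19, 0.99).

(-1.19, 0.99)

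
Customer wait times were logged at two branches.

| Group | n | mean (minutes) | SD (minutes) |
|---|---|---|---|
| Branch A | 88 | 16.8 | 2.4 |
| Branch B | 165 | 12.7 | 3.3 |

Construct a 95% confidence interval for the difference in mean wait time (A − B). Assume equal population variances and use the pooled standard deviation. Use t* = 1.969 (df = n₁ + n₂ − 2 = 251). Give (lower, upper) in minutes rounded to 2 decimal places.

Pooled variance s_p² = [87·2.4² + 164·3.3²] / (88+165−2) = 9.1119, so s_p = 3.0186.
SE_diff = s_p·√(1/n₁ + 1/n₂) = 3.0186·√(1/88 + 1/165) = 0.3985.
t* = 1.969; margin = 1.969 × 0.3985 = 0.7846.
Difference = 16.8 − 12.7 = 4.1000.
4.1000 ± 0.7846 → (3.32, 4.88).

(3.32, 4.88)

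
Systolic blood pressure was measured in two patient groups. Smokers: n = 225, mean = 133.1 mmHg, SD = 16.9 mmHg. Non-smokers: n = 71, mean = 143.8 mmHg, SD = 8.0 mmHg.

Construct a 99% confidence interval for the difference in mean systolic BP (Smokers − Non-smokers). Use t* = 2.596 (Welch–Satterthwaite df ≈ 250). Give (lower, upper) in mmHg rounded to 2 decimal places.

Standard errors of each mean: 16.9/√225 = 1.1267 and 8.0/√71 = 0.9494.
SE(x̄₁ − x̄₂) = √(1.1267² + 0.9494²) = 1.4734 for independent samples with unequal variances.
With t* = 2.596, the margin is 2.596 × 1.4734 = 3.8249.
x̄₁ − x̄₂ = 133.1 − 143.8 = -10.7000; the interval is -10.7000 ± 3.8249 = (-14.52, -6.88).

(-14.52, -6.88)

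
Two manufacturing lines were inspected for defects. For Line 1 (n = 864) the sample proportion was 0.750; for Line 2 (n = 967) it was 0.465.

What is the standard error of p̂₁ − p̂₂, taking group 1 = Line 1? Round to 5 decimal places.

0.02178

Each SE is √(p̂(1−p̂)/n): √(0.7500·0.2500/864) = 0.01473 and √(0.4650·0.5350/967) = 0.01604.
SE(p̂₁ − p̂₂) = √(SE₁² + SE₂²) = √(0.0002169729 + 0.0002572816) = 0.02178, since the two samples are independent.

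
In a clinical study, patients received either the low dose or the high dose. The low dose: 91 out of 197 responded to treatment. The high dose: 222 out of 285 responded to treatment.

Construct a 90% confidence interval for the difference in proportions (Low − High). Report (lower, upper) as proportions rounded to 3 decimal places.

(-0.388, -0.246)

p̂₁ = 91/197 = 0.4619 and p̂₂ = 222/285 = 0.7789.
SE₁ = √(p̂₁(1−p̂₁)/n₁) = √(0.4619·0.5381/197) = 0.03552; SE₂ = √(0.7789·0.2211/285) = 0.02458.
Independent samples: SE of the difference = √(SE₁² + SE₂²) = √(0.0012616704 + 0.0006041764) = 0.04320.
z* for 90% confidence is 1.645, so the margin of error is 1.645 × 0.04320 = 0.07106.
Point estimate p̂₁ − p̂₂ = 0.4619 − 0.7789 = -0.3170.
-0.3170 ± 0.07106 → (-0.388, -0.246).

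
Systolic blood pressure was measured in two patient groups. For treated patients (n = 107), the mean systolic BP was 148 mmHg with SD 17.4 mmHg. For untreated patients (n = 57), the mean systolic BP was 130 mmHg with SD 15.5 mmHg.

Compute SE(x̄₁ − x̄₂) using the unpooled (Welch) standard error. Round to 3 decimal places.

Standard errors of each mean: 17.4/√107 = 1.6821 and 15.5/√57 = 2.0530.
SE(x̄₁ − x̄₂) = √(1.6821² + 2.0530²) = 2.6541 for independent samples with unequal variances.

2.654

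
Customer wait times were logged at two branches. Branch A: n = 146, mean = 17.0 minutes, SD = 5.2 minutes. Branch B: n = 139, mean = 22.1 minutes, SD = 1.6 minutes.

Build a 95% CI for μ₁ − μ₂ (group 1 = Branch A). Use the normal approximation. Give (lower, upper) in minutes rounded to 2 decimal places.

Standard errors of each mean: 5.2/√146 = 0.4304 and 1.6/√139 = 0.1357.
SE(x̄₁ − x̄₂) = √(0.4304² + 0.1357²) = 0.4513 for independent samples with unequal variances.
With z* = 1.960, the margin is 1.960 × 0.4513 = 0.8845.
x̄₁ − x̄₂ = 17.0 − 22.1 = -5.1000; the interval is -5.1000 ± 0.8845 = (-5.98, -4.22).

(-5.98, -4.22)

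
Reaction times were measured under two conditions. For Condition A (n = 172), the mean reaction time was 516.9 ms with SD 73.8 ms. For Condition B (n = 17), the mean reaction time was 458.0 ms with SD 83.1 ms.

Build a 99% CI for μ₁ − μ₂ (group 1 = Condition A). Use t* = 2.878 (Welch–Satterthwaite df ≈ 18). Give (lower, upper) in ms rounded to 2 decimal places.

(-1.32, 119.12)

Per-group SEs: s₁/√n₁ = 73.8/√172 = 5.6272, s₂/√n₂ = 83.1/√17 = 20.1547.
Unpooled SE of the difference: √(31.66537984 + 406.21193209) = 20.9255.
Margin of error = t* · SE = 2.878 × 20.9255 = 60.2236.
x̄₁ − x̄₂ = 516.9 − 458.0 = 58.9000.
CI: 58.9000 ± 60.2236 = (-1.32, 119.12).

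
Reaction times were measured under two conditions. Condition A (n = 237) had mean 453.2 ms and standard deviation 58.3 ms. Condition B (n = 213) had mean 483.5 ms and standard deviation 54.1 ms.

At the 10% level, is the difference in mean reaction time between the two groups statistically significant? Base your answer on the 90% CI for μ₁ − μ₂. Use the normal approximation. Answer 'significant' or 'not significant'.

significant

Standard errors of each mean: 58.3/√237 = 3.7870 and 54.1/√213 = 3.7069.
SE(x̄₁ − x̄₂) = √(3.7870² + 3.7069²) = 5.2993 for independent samples with unequal variances.
With z* = 1.645, the margin is 1.645 × 5.2993 = 8.7173.
x̄₁ − x̄₂ = 453.2 − 483.5 = -30.3000; the interval is -30.3000 ± 8.7173 = (-39.0173, -21.5827).
The interval (-39.0173, -21.5827) does not contain 0, so the difference is significant.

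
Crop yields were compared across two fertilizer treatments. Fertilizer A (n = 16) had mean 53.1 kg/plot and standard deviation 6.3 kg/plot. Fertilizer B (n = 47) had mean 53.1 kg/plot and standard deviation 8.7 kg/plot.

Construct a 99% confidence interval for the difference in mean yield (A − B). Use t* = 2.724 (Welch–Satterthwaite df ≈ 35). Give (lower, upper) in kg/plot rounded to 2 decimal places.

SE₁ = s₁/√n₁ = 6.3/√16 = 1.5750; SE₂ = 8.7/√47 = 1.2690.
Independent samples, unequal variances: SE_diff = √(SE₁² + SE₂²) = √(2.480625 + 1.610361) = 2.0226.
t* = 2.724, so margin of error = 2.724 × 2.0226 = 5.5096.
Difference in means = 53.1 − 53.1 = 0.0000.
0.0000 ± 5.5096 → (-5.51, 5.51).

(-5.51, 5.51)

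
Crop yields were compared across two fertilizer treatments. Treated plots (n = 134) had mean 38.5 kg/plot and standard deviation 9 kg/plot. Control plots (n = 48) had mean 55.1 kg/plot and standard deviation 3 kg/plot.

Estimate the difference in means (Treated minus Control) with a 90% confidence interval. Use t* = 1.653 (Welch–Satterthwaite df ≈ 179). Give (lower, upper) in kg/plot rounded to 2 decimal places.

(-18.07, -15.13)

Standard errors of each mean: 9/√134 = 0.7775 and 3/√48 = 0.4330.
SE(x̄₁ − x̄₂) = √(0.7775² + 0.4330²) = 0.8899 for independent samples with unequal variances.
With t* = 1.653, the margin is 1.653 × 0.8899 = 1.4710.
x̄₁ − x̄₂ = 38.5 − 55.1 = -16.6000; the interval is -16.6000 ± 1.4710 = (-18.07, -15.13).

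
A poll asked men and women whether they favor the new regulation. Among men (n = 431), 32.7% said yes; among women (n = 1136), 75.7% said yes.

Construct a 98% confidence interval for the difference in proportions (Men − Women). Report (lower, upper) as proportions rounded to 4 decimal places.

(-0.4903, -0.3697)

Each SE is √(p̂(1−p̂)/n): √(0.3270·0.6730/431) = 0.02260 and √(0.7570·0.2430/1136) = 0.01273.
SE(p̂₁ − p̂₂) = √(SE₁² + SE₂²) = √(0.00051076 + 0.0001620529) = 0.02594, since the two samples are independent.
At 98% confidence z* = 2.326; margin = 2.326 × 0.02594 = 0.06034.
The difference is 0.3270 − 0.7570 = -0.4300, so the interval is -0.4300 ± 0.06034 = (-0.4903, -0.3697).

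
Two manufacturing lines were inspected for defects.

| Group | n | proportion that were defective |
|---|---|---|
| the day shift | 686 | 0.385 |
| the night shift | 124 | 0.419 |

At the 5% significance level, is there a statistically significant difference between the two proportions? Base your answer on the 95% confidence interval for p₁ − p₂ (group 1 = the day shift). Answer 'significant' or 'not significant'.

not significant

SE₁ = √(p̂₁(1−p̂₁)/n₁) = √(0.3850·0.6150/686) = 0.01858; SE₂ = √(0.4190·0.5810/124) = 0.04431.
Independent samples: SE of the difference = √(SE₁² + SE₂²) = √(0.0003452164 + 0.0019633761) = 0.04805.
z* for 95% confidence is 1.960, so the margin of error is 1.960 × 0.04805 = 0.09418.
Point estimate p̂₁ − p̂₂ = 0.3850 − 0.4190 = -0.0340.
-0.0340 ± 0.09418 → (-0.12818, 0.06018).
The interval (-0.12818, 0.06018) contains 0, so the difference is not significant.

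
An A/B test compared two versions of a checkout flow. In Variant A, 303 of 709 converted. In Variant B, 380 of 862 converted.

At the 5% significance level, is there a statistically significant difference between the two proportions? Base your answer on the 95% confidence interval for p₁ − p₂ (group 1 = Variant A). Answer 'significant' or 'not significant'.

First, p̂₁ = 303/709 = 0.4274; p̂₂ = 380/862 = 0.4408.
The two standard errors are √(0.4274×0.5726/709) = 0.01858 and √(0.4408×0.5592/862) = 0.01691.
Because the samples are independent, SE_diff = √(0.01858² + 0.01691²) = 0.02512.
Using z* = 1.960 for 95%, ME = 1.960 × 0.02512 = 0.04924.
p̂₁ − p̂₂ = -0.0134; interval -0.0134 ± 0.04924 gives (-0.06264, 0.03584).
The interval (-0.06264, 0.03584) contains 0, so the difference is not significant.

not significant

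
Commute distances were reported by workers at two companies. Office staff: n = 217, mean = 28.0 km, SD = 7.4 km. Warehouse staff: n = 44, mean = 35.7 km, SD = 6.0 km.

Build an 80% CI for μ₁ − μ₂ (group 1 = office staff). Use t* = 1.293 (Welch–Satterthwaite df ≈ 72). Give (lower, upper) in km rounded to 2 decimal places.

(-9.04, -6.36)

Standard errors of each mean: 7.4/√217 = 0.5023 and 6.0/√44 = 0.9045.
SE(x̄₁ − x̄₂) = √(0.5023² + 0.9045²) = 1.0346 for independent samples with unequal variances.
With t* = 1.293, the margin is 1.293 × 1.0346 = 1.3377.
x̄₁ − x̄₂ = 28.0 − 35.7 = -7.7000; the interval is -7.7000 ± 1.3377 = (-9.04, -6.36).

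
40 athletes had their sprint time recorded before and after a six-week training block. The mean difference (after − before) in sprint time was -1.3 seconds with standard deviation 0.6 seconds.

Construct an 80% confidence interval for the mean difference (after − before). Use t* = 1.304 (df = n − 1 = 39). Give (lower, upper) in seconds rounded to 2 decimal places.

(-1.42, -1.18)

Paired design: SE = s_d/√n = 0.6/√40 = 0.0949.
t* = 1.304; margin of error = 1.304 × 0.0949 = 0.1237.
-1.3 ± 0.1237 → (-1.42, -1.18).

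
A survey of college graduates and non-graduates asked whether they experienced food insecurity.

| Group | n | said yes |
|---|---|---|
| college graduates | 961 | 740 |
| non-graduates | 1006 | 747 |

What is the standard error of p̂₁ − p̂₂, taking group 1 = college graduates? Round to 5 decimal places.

0.01935

p̂₁ = 740/961 = 0.7700 and p̂₂ = 747/1006 = 0.7425.
SE₁ = √(p̂₁(1−p̂₁)/n₁) = √(0.7700·0.2300/961) = 0.01358; SE₂ = √(0.7425·0.2575/1006) = 0.01379.
Independent samples: SE of the difference = √(SE₁² + SE₂²) = √(0.0001844164 + 0.0001901641) = 0.01935.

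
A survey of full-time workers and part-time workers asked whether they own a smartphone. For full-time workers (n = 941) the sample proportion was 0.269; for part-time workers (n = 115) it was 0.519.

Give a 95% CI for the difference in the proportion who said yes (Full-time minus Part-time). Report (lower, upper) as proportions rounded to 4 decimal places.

SE₁ = √(p̂₁(1−p̂₁)/n₁) = √(0.2690·0.7310/941) = 0.01446; SE₂ = √(0.5190·0.4810/115) = 0.04659.
Independent samples: SE of the difference = √(SE₁² + SE₂²) = √(0.0002090916 + 0.0021706281) = 0.04878.
z* for 95% confidence is 1.960, so the margin of error is 1.960 × 0.04878 = 0.09561.
Point estimate p̂₁ − p̂₂ = 0.2690 − 0.5190 = -0.2500.
-0.2500 ± 0.09561 → (-0.3456, -0.1544).

(-0.3456, -0.1544)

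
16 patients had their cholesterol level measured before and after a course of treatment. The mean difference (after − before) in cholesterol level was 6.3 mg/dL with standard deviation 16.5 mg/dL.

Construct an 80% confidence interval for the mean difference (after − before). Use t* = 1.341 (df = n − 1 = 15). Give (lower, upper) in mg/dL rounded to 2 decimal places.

This is a matched-pairs design, so SE = s_d/√n = 16.5/√16 = 4.1250.
Margin = 1.341 × 4.1250 = 5.5316; the interval is 6.3 ± 5.5316 = (0.77, 11.83).

(0.77, 11.83)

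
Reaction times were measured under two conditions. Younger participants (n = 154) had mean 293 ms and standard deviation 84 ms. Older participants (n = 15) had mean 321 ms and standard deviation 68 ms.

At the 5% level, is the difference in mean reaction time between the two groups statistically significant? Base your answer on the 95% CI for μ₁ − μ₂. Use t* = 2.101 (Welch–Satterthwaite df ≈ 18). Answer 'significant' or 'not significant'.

not significant

Standard errors of each mean: 84/√154 = 6.7689 and 68/√15 = 17.5575.
SE(x̄₁ − x̄₂) = √(6.7689² + 17.5575²) = 18.8171 for independent samples with unequal variances.
With t* = 2.101, the margin is 2.101 × 18.8171 = 39.5347.
x̄₁ − x̄₂ = 293 − 321 = -28.0000; the interval is -28.0000 ± 39.5347 = (-67.5347, 11.5347).
The interval (-67.5347, 11.5347) contains 0, so the difference is not significant.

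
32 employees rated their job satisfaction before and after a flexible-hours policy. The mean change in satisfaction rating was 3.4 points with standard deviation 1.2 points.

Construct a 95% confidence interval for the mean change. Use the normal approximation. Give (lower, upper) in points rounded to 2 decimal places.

(2.98, 3.82)

Paired design: SE = s_d/√n = 1.2/√32 = 0.2121.
z* = 1.960; margin of error = 1.960 × 0.2121 = 0.4157.
3.4 ± 0.4157 → (2.98, 3.82).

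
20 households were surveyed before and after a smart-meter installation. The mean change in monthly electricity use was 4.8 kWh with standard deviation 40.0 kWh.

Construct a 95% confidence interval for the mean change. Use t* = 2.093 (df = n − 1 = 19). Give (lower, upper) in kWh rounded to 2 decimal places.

(-13.92, 23.52)

This is a matched-pairs design, so SE = s_d/√n = 40.0/√20 = 8.9443.
Margin = 2.093 × 8.9443 = 18.7204; the interval is 4.8 ± 18.7204 = (-13.92, 23.52).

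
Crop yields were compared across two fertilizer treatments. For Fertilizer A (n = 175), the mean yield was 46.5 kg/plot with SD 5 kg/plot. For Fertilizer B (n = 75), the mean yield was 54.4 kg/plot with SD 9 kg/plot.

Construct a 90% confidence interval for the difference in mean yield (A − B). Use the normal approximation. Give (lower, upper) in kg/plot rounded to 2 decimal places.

SE₁ = s₁/√n₁ = 5/√175 = 0.3780; SE₂ = 9/√75 = 1.0392.
Independent samples, unequal variances: SE_diff = √(SE₁² + SE₂²) = √(0.142884 + 1.07993664) = 1.1058.
z* = 1.645, so margin of error = 1.645 × 1.1058 = 1.8190.
Difference in means = 46.5 − 54.4 = -7.9000.
-7.9000 ± 1.8190 → (-9.72, -6.08).

(-9.72, -6.08)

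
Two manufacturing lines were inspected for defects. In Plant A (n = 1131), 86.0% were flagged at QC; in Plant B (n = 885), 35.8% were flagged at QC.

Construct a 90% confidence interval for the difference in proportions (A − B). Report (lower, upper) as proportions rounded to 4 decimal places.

(0.4705, 0.5335)

Each SE is √(p̂(1−p̂)/n): √(0.8600·0.1400/1131) = 0.01032 and √(0.3580·0.6420/885) = 0.01612.
SE(p̂₁ − p̂₂) = √(SE₁² + SE₂²) = √(0.0001065024 + 0.0002598544) = 0.01914, since the two samples are independent.
At 90% confidence z* = 1.645; margin = 1.645 × 0.01914 = 0.03149.
The difference is 0.8600 − 0.3580 = 0.5020, so the interval is 0.5020 ± 0.03149 = (0.4705, 0.5335).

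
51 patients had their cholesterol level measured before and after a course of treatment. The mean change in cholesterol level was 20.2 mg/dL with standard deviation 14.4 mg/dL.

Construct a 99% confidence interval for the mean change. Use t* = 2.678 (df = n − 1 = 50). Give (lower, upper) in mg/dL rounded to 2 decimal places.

Paired design: SE = s_d/√n = 14.4/√51 = 2.0164.
t* = 2.678; margin of error = 2.678 × 2.0164 = 5.3999.
20.2 ± 5.3999 → (14.80, 25.60).

(14.80, 25.60)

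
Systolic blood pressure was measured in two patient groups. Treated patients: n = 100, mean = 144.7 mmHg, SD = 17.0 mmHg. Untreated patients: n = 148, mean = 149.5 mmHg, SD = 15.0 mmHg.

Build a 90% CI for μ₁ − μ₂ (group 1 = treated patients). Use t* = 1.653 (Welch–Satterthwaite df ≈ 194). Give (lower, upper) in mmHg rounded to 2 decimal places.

Per-group SEs: s₁/√n₁ = 17.0/√100 = 1.7000, s₂/√n₂ = 15.0/√148 = 1.2330.
Unpooled SE of the difference: √(2.89 + 1.520289) = 2.1001.
Margin of error = t* · SE = 1.653 × 2.1001 = 3.4715.
x̄₁ − x̄₂ = 144.7 − 149.5 = -4.8000.
CI: -4.8000 ± 3.4715 = (-8.27, -1.33).

(-8.27, -1.33)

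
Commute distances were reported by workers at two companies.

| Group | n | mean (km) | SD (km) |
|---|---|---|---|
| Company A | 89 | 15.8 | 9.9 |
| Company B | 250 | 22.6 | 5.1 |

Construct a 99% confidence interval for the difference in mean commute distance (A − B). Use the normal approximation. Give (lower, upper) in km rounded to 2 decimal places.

Per-group SEs: s₁/√n₁ = 9.9/√89 = 1.0494, s₂/√n₂ = 5.1/√250 = 0.3226.
Unpooled SE of the difference: √(1.10124036 + 0.10407076) = 1.0979.
Margin of error = z* · SE = 2.576 × 1.0979 = 2.8282.
x̄₁ − x̄₂ = 15.8 − 22.6 = -6.8000.
CI: -6.8000 ± 2.8282 = (-9.63, -3.97).

(-9.63, -3.97)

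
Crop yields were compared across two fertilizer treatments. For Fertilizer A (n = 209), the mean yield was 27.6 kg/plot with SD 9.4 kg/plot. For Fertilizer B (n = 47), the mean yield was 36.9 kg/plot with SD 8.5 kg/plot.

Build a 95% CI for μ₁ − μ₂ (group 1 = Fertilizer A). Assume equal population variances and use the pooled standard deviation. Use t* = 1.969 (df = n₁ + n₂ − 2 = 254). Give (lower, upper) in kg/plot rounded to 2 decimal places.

s_p = √[((n₁−1)s₁² + (n₂−1)s₂²)/(n₁+n₂−2)] = √[(208·9.4² + 46·8.5²)/254] = 9.2435.
SE = 9.2435·√(1/209 + 1/47) = 1.4922.
With t* = 1.969, margin = 1.969 × 1.4922 = 2.9381.
x̄₁ − x̄₂ = 27.6 − 36.9 = -9.3000; interval -9.3000 ± 2.9381 = (-12.24, -6.36).

(-12.24, -6.36)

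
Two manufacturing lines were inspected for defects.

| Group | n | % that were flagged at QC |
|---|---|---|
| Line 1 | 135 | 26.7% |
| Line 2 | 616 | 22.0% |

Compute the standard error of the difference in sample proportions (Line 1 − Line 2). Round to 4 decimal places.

SE₁ = √(p̂₁(1−p̂₁)/n₁) = √(0.2670·0.7330/135) = 0.03808; SE₂ = √(0.2200·0.7800/616) = 0.01669.
Independent samples: SE of the difference = √(SE₁² + SE₂²) = √(0.0014500864 + 0.0002785561) = 0.04158.

0.0416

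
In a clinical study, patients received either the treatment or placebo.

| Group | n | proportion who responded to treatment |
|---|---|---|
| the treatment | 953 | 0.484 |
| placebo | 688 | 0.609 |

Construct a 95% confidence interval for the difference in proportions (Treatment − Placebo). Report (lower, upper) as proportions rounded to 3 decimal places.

(-0.173, -0.077)

The two standard errors are √(0.4840×0.5160/953) = 0.01619 and √(0.6090×0.3910/688) = 0.01860.
Because the samples are independent, SE_diff = √(0.01619² + 0.01860²) = 0.02466.
Using z* = 1.960 for 95%, ME = 1.960 × 0.02466 = 0.04833.
p̂₁ − p̂₂ = -0.1250; interval -0.1250 ± 0.04833 gives (-0.173, -0.077).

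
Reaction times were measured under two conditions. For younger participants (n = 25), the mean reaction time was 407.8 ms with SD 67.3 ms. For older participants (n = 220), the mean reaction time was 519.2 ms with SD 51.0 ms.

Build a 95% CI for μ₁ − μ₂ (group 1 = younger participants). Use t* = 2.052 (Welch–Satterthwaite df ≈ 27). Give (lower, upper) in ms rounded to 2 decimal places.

Standard errors of each mean: 67.3/√25 = 13.4600 and 51.0/√220 = 3.4384.
SE(x̄₁ − x̄₂) = √(13.4600² + 3.4384²) = 13.8922 for independent samples with unequal variances.
With t* = 2.052, the margin is 2.052 × 13.8922 = 28.5068.
x̄₁ − x̄₂ = 407.8 − 519.2 = -111.4000; the interval is -111.4000 ± 28.5068 = (-139.91, -82.89).

(-139.91, -82.89)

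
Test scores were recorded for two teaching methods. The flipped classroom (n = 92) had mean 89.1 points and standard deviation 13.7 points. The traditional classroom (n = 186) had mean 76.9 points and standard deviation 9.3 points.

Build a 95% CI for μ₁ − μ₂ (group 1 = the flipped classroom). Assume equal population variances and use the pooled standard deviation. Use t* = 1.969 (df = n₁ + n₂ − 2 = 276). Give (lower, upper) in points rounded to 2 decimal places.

s_p = √[((n₁−1)s₁² + (n₂−1)s₂²)/(n₁+n₂−2)] = √[(91·13.7² + 185·9.3²)/276] = 10.9479.
SE = 10.9479·√(1/92 + 1/186) = 1.3954.
With t* = 1.969, margin = 1.969 × 1.3954 = 2.7475.
x̄₁ − x̄₂ = 89.1 − 76.9 = 12.2000; interval 12.2000 ± 2.7475 = (9.45, 14.95).

(9.45, 14.95)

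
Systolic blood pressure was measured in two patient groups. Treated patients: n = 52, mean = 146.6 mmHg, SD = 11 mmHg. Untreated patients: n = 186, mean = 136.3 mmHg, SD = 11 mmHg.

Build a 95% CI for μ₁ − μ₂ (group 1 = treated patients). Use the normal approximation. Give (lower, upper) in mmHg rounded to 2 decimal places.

(6.92, 13.68)

SE₁ = s₁/√n₁ = 11/√52 = 1.5254; SE₂ = 11/√186 = 0.8066.
Independent samples, unequal variances: SE_diff = √(SE₁² + SE₂²) = √(2.32684516 + 0.65060356) = 1.7255.
z* = 1.960, so margin of error = 1.960 × 1.7255 = 3.3820.
Difference in means = 146.6 − 136.3 = 10.3000.
10.3000 ± 3.3820 → (6.92, 13.68).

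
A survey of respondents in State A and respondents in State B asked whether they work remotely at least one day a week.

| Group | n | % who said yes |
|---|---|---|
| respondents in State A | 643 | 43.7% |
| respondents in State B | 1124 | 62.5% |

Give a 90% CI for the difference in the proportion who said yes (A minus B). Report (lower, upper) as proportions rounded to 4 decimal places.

(-0.2280, -0.1480)

SE₁ = √(p̂₁(1−p̂₁)/n₁) = √(0.4370·0.5630/643) = 0.01956; SE₂ = √(0.6250·0.3750/1124) = 0.01444.
Independent samples: SE of the difference = √(SE₁² + SE₂²) = √(0.0003825936 + 0.0002085136) = 0.02431.
z* for 90% confidence is 1.645, so the margin of error is 1.645 × 0.02431 = 0.03999.
Point estimate p̂₁ − p̂₂ = 0.4370 − 0.6250 = -0.1880.
-0.1880 ± 0.03999 → (-0.2280, -0.1480).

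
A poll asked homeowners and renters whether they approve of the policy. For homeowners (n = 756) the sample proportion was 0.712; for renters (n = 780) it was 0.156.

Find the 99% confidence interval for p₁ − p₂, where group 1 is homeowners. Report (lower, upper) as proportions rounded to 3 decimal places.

SE₁ = √(p̂₁(1−p̂₁)/n₁) = √(0.7120·0.2880/756) = 0.01647; SE₂ = √(0.1560·0.8440/780) = 0.01299.
Independent samples: SE of the difference = √(SE₁² + SE₂²) = √(0.0002712609 + 0.0001687401) = 0.02098.
z* for 99% confidence is 2.576, so the margin of error is 2.576 × 0.02098 = 0.05404.
Point estimate p̂₁ − p̂₂ = 0.7120 − 0.1560 = 0.5560.
0.5560 ± 0.05404 → (0.502, 0.610).

(0.502, 0.610)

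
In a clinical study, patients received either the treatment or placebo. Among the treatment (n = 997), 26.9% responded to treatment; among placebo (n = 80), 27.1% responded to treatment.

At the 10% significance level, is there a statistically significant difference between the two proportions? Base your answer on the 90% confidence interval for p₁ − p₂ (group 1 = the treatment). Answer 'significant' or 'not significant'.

The two standard errors are √(0.2690×0.7310/997) = 0.01404 and √(0.2710×0.7290/80) = 0.04969.
Because the samples are independent, SE_diff = √(0.01404² + 0.04969²) = 0.05164.
Using z* = 1.645 for 90%, ME = 1.645 × 0.05164 = 0.08495.
p̂₁ − p̂₂ = -0.0020; interval -0.0020 ± 0.08495 gives (-0.08695, 0.08295).
The interval (-0.08695, 0.08295) contains 0, so the difference is not significant.

not significant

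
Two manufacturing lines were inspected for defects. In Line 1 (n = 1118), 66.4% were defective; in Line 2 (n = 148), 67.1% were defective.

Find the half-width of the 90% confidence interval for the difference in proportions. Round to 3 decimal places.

0.068

Each SE is √(p̂(1−p̂)/n): √(0.6640·0.3360/1118) = 0.01413 and √(0.6710·0.3290/148) = 0.03862.
SE(p̂₁ − p̂₂) = √(SE₁² + SE₂²) = √(0.0001996569 + 0.0014915044) = 0.04112, since the two samples are independent.
At 90% confidence z* = 1.645; margin = 1.645 × 0.04112 = 0.06764.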